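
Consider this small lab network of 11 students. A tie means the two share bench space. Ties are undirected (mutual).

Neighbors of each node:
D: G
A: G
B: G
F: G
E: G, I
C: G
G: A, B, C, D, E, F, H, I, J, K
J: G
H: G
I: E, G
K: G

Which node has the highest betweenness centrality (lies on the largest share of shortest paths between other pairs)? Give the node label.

Unnormalized betweenness of each node: A:0, B:0, C:0, D:0, E:0, F:0, G:44, H:0, I:0, J:0, K:0.
G has the largest value, 44, making it the main broker — the node through which the most shortest paths run.

G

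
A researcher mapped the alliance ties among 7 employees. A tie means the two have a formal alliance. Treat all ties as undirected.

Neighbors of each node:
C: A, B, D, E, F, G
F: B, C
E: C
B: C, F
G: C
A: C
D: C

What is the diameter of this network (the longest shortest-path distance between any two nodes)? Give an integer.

2

Eccentricity of each node (its greatest distance to any other): A:2, B:2, C:1, D:2, E:2, F:2, G:2.
The maximum eccentricity is 2, realized for instance by the pair G–D via G – C – D. So the diameter is 2.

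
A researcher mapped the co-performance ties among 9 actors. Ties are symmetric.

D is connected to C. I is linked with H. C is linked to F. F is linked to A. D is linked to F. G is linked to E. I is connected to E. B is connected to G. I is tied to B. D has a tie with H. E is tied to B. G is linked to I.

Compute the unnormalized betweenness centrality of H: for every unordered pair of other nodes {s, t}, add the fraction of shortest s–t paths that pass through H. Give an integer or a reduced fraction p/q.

Pairs whose geodesics pass through H — C–E: 1; C–I: 1; C–G: 1; C–B: 1; D–E: 1; D–I: 1; D–G: 1; D–B: 1; A–E: 1; A–I: 1; A–G: 1; A–B: 1; F–E: 1; F–I: 1 … (+2 more pairs).
All other pairs contribute 0.
Summing the contributions gives betweenness(H) = 16.

16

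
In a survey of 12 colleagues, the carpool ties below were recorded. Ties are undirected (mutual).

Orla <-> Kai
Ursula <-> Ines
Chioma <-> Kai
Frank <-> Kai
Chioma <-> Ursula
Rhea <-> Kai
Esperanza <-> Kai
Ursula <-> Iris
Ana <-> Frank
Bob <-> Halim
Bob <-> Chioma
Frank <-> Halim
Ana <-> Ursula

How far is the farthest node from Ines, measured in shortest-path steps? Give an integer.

Distances from Ines: Ana:2, Bob:3, Chioma:2, Esperanza:4, Frank:3, Halim:4, Iris:2, Kai:3, Orla:4, Rhea:4, Ursula:1.
The largest is 4 (to Halim, Rhea, Orla, and Esperanza), so the eccentricity of Ines is 4.

4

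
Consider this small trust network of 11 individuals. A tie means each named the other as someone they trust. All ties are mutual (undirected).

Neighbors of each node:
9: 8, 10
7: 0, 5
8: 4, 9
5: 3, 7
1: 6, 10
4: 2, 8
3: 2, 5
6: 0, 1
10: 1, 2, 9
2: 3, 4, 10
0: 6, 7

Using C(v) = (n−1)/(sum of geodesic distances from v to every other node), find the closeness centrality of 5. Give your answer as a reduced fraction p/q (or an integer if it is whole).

Distances from 5: 0:2, 1:4, 2:2, 3:1, 4:3, 6:3, 7:1, 8:4, 9:4, 10:3. Sum = 27.
n = 11, so closeness = 10/27.

10/27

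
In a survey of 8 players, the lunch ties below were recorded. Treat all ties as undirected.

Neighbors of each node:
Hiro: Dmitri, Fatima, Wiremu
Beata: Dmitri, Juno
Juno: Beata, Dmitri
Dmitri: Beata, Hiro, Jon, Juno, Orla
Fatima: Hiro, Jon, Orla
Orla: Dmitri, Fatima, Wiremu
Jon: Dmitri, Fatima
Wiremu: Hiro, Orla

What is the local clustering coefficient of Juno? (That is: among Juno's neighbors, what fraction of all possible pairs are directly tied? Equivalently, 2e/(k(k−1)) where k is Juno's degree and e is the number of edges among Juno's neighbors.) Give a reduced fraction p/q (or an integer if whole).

Juno's neighbors: Beata and Dmitri (k = 2).
Possible neighbor pairs: C(2,2) = 1. Edges among them: Beata–Dmitri → e = 1.
Clustering(Juno) = 1/1.

1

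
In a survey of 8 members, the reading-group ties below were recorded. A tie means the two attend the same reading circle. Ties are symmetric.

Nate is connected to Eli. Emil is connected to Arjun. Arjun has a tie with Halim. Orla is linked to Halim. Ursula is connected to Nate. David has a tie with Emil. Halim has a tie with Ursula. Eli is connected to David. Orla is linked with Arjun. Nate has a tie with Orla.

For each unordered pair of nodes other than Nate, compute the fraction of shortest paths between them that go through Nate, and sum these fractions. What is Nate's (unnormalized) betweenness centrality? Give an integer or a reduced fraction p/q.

11/2

Pairs whose geodesics pass through Nate — Halim–Eli: 2/2; Orla–David: 1/2; Orla–Eli: 1; Orla–Ursula: 1/2; Arjun–Eli: 1/2; David–Ursula: 1; Eli–Ursula: 1.
All other pairs contribute 0.
Summing the contributions gives betweenness(Nate) = 11/2.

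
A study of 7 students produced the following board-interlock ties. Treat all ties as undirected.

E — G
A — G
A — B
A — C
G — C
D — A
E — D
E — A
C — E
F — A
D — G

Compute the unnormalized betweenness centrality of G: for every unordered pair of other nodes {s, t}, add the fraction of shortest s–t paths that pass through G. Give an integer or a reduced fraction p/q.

Pairs whose geodesics pass through G — C–D: 1/3.
All other pairs contribute 0.
Summing the contributions gives betweenness(G) = 1/3.

1/3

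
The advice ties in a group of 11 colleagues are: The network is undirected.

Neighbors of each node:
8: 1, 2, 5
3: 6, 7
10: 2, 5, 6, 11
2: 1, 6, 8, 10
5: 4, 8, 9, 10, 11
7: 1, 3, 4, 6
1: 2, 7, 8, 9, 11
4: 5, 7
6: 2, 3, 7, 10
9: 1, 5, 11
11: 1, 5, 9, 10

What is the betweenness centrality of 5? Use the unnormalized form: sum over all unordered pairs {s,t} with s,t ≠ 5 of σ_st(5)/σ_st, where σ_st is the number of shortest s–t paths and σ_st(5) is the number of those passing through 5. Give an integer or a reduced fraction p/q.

27/4

Pairs whose geodesics pass through 5 — 4–11: 1; 4–2: 2/4; 4–8: 1; 4–10: 1; 4–9: 1; 6–9: 1/4; 11–8: 1/2; 8–10: 1/2; 8–9: 1/2; 10–9: 1/2.
All other pairs contribute 0.
Summing the contributions gives betweenness(5) = 27/4.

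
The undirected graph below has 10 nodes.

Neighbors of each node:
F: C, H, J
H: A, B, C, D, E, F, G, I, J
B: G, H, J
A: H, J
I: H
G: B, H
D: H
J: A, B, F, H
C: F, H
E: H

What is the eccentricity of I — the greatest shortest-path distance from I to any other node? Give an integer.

Distances from I: A:2, B:2, C:2, D:2, E:2, F:2, G:2, H:1, J:2.
The largest is 2 (to D, C, F, A, G, E, B, and J), so the eccentricity of I is 2.

2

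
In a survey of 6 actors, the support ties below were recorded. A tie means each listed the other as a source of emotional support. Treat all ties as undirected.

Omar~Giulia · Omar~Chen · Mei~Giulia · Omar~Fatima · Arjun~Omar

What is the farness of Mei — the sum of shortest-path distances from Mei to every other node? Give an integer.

Distances from Mei: Arjun:3, Chen:3, Fatima:3, Giulia:1, Omar:2.
Sum = 3 + 3 + 3 + 1 + 2 = 12.

12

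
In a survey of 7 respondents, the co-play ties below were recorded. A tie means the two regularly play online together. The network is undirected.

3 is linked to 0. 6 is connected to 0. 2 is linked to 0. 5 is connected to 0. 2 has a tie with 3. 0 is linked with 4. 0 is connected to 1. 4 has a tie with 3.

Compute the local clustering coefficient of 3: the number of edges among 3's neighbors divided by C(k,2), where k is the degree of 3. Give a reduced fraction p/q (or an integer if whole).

2/3

3's neighbors: 0, 2, and 4 (k = 3).
Possible neighbor pairs: C(3,2) = 3. Edges among them: 0–2, 0–4 → e = 2.
Clustering(3) = 2/3.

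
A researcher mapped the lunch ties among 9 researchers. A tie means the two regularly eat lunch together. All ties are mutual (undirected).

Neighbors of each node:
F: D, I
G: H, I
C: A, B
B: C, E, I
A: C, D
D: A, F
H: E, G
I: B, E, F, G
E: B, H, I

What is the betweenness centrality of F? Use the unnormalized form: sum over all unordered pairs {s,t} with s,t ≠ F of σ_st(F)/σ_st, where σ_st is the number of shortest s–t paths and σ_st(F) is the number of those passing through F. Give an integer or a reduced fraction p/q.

Pairs whose geodesics pass through F — E–D: 1; B–D: 1/2; A–I: 1/2; A–G: 1/2; D–I: 1; D–G: 1; D–H: 2/2.
All other pairs contribute 0.
Summing the contributions gives betweenness(F) = 11/2.

11/2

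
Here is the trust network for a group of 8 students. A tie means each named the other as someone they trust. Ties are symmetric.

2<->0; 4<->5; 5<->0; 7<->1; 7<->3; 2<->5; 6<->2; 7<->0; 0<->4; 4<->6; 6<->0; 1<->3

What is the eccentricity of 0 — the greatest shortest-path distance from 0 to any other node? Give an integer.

Distances from 0: 1:2, 2:1, 3:2, 4:1, 5:1, 6:1, 7:1.
The largest is 2 (to 1 and 3), so the eccentricity of 0 is 2.

2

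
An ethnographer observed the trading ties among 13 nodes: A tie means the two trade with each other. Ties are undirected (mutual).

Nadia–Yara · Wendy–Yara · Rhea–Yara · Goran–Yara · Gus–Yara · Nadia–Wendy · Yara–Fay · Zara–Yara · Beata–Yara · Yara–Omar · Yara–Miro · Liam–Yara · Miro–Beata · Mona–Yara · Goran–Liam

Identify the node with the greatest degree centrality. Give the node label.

Degrees — Beata:2, Fay:1, Goran:2, Gus:1, Liam:2, Miro:2, Mona:1, Nadia:2, Omar:1, Rhea:1, Wendy:2, Yara:12, Zara:1.
The maximum is 12, attained only by Yara.

Yara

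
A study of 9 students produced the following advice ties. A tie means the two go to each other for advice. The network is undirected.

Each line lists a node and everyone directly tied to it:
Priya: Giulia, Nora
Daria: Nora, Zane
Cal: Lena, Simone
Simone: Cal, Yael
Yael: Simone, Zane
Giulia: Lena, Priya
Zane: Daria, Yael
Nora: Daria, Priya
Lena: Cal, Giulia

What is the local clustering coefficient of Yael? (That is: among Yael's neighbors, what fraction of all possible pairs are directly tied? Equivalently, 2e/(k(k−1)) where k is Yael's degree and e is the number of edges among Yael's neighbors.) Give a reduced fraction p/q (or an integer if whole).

Yael's neighbors: Simone and Zane (k = 2).
Possible neighbor pairs: C(2,2) = 1. Edges among them: none → e = 0.
Clustering(Yael) = 0/1.

0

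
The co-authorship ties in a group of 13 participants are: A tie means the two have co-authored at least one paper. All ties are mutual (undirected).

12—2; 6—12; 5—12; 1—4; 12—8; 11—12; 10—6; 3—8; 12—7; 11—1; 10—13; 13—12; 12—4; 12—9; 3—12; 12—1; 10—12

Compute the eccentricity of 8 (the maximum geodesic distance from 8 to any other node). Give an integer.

Distances from 8: 1:2, 2:2, 3:1, 4:2, 5:2, 6:2, 7:2, 9:2, 10:2, 11:2, 12:1, 13:2.
The largest is 2 (to 4, 1, 2, 5, 10, 7, 6, 9, 11, and 13), so the eccentricity of 8 is 2.

2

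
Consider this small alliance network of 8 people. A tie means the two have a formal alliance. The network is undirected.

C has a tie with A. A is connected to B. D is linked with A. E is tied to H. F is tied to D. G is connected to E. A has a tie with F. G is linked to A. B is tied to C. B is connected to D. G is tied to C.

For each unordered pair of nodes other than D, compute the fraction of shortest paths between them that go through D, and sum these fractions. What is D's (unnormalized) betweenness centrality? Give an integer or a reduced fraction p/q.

Pairs whose geodesics pass through D — B–F: 1/2.
All other pairs contribute 0.
Summing the contributions gives betweenness(D) = 1/2.

1/2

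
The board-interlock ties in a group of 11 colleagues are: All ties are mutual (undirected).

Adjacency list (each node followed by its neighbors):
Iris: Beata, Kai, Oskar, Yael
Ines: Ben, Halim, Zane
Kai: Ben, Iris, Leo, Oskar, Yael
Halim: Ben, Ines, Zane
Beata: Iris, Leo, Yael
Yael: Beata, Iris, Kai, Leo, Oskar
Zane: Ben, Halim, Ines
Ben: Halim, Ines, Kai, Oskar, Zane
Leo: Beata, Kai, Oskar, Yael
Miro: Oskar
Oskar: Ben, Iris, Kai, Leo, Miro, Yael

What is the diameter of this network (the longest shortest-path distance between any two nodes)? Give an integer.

4

Eccentricity of each node (its greatest distance to any other): Beata:4, Ben:3, Halim:4, Ines:4, Iris:3, Kai:2, Leo:3, Miro:3, Oskar:2, Yael:3, Zane:4.
The maximum eccentricity is 4, realized for instance by the pair Zane–Beata via Zane – Ben – Oskar – Leo – Beata. So the diameter is 4.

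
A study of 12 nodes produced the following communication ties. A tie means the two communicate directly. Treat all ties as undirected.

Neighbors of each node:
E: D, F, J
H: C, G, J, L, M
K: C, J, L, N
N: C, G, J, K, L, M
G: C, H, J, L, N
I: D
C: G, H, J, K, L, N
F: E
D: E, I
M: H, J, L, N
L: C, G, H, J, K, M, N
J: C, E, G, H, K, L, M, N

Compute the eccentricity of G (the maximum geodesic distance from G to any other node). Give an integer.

4

Distances from G: C:1, D:3, E:2, F:3, H:1, I:4, J:1, K:2, L:1, M:2, N:1.
The largest is 4 (to I), so the eccentricity of G is 4.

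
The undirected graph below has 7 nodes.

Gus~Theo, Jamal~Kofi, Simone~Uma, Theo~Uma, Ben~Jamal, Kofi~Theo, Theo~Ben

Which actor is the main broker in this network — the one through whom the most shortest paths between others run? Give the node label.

Unnormalized betweenness of each node: Ben:2, Gus:0, Jamal:1/2, Kofi:2, Simone:0, Theo:23/2, Uma:5.
Theo has the largest value, 23/2, making it the main broker — the node through which the most shortest paths run.

Theo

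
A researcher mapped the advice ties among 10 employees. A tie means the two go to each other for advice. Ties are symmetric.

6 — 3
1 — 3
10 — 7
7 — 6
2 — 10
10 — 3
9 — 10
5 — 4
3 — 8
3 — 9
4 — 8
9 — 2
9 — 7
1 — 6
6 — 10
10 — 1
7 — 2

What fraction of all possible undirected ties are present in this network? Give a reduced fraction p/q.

There are 17 edges and 10 nodes, so the maximum possible is C(10,2) = 45.
Density = 17/45.

17/45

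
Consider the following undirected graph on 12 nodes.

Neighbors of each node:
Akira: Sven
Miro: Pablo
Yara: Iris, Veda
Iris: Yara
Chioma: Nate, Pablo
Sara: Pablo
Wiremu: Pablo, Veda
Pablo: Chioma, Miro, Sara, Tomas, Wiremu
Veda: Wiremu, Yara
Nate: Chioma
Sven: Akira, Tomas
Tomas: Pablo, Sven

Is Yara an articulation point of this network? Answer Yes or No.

Removing Yara leaves {Akira, Chioma, Miro, Nate, Pablo, Sara, Sven, Tomas, Veda, and Wiremu} with no path to {Iris}, so the network splits into 2 components. Yara is a cut vertex.

Yes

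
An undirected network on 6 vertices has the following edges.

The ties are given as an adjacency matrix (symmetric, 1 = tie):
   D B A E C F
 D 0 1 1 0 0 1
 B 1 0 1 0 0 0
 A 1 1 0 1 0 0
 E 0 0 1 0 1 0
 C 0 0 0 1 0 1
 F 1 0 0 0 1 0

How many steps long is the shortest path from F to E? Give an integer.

2

One shortest route is F – C – E, which uses 2 edges, and F and E are not directly tied, so nothing shorter exists. So d(F,E) = 2.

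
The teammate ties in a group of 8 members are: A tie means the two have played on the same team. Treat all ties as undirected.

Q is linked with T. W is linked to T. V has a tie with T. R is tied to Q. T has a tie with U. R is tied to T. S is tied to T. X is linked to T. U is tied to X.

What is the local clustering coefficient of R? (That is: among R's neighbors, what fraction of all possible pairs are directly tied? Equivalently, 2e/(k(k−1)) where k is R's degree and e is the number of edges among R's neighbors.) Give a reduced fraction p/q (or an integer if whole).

R's neighbors: Q and T (k = 2).
Possible neighbor pairs: C(2,2) = 1. Edges among them: Q–T → e = 1.
Clustering(R) = 1/1.

1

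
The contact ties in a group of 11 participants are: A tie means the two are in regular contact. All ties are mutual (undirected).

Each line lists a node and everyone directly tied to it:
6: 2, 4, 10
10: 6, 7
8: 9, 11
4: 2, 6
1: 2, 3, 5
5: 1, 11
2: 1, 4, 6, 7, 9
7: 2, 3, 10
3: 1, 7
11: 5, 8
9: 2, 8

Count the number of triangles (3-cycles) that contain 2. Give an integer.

1

2's neighbors: 1, 4, 6, 7, and 9.
Neighbor pairs that are themselves tied: 2–4–6. Each forms one triangle with 2, for 1 in total.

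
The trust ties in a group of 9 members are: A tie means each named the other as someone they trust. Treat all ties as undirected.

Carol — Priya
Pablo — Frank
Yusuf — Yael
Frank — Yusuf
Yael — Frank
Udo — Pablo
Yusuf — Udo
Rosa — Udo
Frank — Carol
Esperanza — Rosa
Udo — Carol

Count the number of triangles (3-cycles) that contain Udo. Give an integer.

Udo's neighbors are Carol, Pablo, Rosa, and Yusuf, but none of them are tied to each other, so no triangle contains Udo.

0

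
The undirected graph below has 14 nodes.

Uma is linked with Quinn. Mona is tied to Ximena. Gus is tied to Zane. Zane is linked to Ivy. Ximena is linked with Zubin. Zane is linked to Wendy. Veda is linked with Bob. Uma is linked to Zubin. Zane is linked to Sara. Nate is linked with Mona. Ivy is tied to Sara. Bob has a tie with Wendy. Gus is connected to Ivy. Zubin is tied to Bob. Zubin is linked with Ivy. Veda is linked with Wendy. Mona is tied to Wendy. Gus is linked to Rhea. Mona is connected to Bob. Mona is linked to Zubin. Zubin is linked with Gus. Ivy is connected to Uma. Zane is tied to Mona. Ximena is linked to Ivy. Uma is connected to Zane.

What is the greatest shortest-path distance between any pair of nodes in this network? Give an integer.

Eccentricity of each node (its greatest distance to any other): Bob:3, Gus:3, Ivy:3, Mona:3, Nate:4, Quinn:4, Rhea:4, Sara:3, Uma:3, Veda:4, Wendy:3, Ximena:3, Zane:2, Zubin:2.
The maximum eccentricity is 4, realized for instance by the pair Quinn–Rhea via Quinn – Uma – Zane – Gus – Rhea. So the diameter is 4.

4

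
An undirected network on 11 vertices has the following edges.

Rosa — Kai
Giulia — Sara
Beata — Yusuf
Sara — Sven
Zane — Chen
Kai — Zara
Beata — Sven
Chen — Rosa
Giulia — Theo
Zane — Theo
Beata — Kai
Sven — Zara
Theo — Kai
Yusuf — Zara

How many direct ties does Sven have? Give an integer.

Sven is directly tied to Beata, Sara, and Zara. That is 3 neighbors, so the degree of Sven is 3.

3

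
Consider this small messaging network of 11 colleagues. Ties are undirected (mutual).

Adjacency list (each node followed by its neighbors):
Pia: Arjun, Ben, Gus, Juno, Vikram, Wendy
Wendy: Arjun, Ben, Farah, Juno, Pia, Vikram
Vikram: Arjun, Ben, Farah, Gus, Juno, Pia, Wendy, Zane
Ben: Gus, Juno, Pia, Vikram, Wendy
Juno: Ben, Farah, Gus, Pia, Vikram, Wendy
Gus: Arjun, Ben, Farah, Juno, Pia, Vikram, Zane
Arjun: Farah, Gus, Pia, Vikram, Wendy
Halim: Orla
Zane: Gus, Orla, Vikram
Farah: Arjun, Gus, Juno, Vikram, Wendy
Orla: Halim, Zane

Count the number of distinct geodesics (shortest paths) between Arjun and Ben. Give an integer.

The shortest distance is 2. The length-2 paths are: Arjun–Wendy–Ben; Arjun–Pia–Ben; Arjun–Vikram–Ben; Arjun–Gus–Ben.
That gives 4 distinct shortest paths.

4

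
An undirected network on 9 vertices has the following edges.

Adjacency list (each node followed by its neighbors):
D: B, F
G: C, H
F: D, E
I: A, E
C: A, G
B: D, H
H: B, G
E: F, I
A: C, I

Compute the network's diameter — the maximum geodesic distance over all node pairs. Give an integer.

Eccentricity of each node (its greatest distance to any other): A:4, B:4, C:4, D:4, E:4, F:4, G:4, H:4, I:4.
The maximum eccentricity is 4, realized for instance by the pair D–A via D – F – E – I – A. So the diameter is 4.

4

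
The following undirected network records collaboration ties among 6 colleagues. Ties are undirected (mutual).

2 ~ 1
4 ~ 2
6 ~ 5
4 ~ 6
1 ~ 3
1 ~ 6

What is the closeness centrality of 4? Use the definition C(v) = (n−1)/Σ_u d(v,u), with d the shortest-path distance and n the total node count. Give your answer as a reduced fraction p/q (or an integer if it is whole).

Distances from 4: 1:2, 2:1, 3:3, 5:2, 6:1. Sum = 9.
n = 6, so closeness = 5/9.

5/9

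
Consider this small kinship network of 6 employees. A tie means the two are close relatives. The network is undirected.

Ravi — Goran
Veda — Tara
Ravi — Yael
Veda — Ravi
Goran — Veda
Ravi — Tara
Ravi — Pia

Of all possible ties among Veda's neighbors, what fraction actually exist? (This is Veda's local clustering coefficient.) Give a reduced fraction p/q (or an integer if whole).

2/3

Veda's neighbors: Goran, Ravi, and Tara (k = 3).
Possible neighbor pairs: C(3,2) = 3. Edges among them: Goran–Ravi, Ravi–Tara → e = 2.
Clustering(Veda) = 2/3.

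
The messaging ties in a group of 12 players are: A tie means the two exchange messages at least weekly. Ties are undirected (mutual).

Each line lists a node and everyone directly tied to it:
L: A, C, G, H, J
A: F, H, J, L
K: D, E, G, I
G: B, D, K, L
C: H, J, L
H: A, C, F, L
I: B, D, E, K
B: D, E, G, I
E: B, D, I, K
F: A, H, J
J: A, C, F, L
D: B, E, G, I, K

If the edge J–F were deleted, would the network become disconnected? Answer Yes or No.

Even without that edge, J still reaches F via J – A – F, so the network stays connected. Not a bridge.

No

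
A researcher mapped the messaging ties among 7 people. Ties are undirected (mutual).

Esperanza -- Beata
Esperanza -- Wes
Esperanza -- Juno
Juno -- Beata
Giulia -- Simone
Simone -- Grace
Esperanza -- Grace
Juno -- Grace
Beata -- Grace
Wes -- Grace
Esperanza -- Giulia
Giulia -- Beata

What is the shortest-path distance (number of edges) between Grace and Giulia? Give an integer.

2

One shortest route is Grace – Simone – Giulia, which uses 2 edges, and Grace and Giulia are not directly tied, so nothing shorter exists. So d(Grace,Giulia) = 2.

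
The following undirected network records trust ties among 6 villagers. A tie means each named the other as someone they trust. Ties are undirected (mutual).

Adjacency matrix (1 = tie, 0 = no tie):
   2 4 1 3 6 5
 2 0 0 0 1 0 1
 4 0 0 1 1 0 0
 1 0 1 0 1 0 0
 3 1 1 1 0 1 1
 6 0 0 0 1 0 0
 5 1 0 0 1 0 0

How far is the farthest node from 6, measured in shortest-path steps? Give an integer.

Distances from 6: 1:2, 2:2, 3:1, 4:2, 5:2.
The largest is 2 (to 2, 4, 1, and 5), so the eccentricity of 6 is 2.

2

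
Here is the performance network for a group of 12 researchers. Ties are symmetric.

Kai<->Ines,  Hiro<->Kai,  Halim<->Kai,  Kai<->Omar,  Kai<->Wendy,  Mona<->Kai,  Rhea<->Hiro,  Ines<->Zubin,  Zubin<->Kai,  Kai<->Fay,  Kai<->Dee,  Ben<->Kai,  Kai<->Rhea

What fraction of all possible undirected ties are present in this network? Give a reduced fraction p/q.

There are 13 edges and 12 nodes, so the maximum possible is C(12,2) = 66.
Density = 13/66.

13/66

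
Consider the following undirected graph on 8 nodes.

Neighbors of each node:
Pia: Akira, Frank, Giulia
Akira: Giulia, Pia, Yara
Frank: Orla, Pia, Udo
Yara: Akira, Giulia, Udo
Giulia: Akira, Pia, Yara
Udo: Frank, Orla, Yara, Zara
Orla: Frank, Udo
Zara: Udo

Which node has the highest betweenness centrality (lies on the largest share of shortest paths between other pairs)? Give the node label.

Unnormalized betweenness of each node: Akira:1/2, Frank:4, Giulia:1/2, Orla:0, Pia:3, Udo:9, Yara:5, Zara:0.
Udo has the largest value, 9, making it the main broker — the node through which the most shortest paths run.

Udo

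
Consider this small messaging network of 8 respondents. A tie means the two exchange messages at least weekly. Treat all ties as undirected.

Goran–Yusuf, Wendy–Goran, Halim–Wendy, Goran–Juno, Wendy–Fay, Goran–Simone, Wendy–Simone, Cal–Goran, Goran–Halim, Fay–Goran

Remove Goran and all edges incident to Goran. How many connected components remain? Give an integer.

4

Without Goran, the remaining ties split the others into: {Yusuf}; {Juno}; {Cal}; {Fay, Halim, Simone, Wendy}.
That's 4 separate components.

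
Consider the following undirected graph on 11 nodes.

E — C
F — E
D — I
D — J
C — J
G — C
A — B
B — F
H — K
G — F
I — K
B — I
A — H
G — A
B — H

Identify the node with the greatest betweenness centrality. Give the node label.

B

Unnormalized betweenness of each node: A:31/6, B:73/6, C:43/6, D:31/6, E:4/3, F:41/6, G:20/3, H:4, I:29/3, J:9/2, K:4/3.
B has the largest value, 73/6, making it the main broker — the node through which the most shortest paths run.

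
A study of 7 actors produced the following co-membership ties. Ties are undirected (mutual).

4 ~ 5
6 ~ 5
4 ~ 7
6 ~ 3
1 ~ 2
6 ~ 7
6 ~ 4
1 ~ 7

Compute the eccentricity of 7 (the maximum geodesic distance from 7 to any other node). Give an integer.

2

Distances from 7: 1:1, 2:2, 3:2, 4:1, 5:2, 6:1.
The largest is 2 (to 5, 3, and 2), so the eccentricity of 7 is 2.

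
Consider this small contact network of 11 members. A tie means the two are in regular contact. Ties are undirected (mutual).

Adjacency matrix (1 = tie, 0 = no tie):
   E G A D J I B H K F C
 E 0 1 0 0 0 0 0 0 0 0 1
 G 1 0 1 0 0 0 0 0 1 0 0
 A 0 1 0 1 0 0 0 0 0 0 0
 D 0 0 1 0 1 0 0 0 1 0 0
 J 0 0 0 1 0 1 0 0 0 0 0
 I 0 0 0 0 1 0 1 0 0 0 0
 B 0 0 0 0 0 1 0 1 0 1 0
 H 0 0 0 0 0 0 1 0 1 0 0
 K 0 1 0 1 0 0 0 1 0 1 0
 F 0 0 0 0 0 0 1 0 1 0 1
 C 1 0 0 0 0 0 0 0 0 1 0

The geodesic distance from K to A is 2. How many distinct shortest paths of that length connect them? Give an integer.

2

The shortest distance is 2. The length-2 paths are: K–G–A; K–D–A.
That gives 2 distinct shortest paths.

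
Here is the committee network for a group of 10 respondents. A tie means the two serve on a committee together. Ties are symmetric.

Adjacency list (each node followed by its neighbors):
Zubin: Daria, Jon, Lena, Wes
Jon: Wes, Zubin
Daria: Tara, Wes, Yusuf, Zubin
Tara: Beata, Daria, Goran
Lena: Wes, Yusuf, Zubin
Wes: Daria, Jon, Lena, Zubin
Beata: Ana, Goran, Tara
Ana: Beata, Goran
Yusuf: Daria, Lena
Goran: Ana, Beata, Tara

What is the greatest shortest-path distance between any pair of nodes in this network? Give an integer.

5

Eccentricity of each node (its greatest distance to any other): Ana:5, Beata:4, Daria:3, Goran:4, Jon:5, Lena:5, Tara:3, Wes:4, Yusuf:4, Zubin:4.
The maximum eccentricity is 5, realized for instance by the pair Jon–Ana via Jon – Wes – Daria – Tara – Goran – Ana. So the diameter is 5.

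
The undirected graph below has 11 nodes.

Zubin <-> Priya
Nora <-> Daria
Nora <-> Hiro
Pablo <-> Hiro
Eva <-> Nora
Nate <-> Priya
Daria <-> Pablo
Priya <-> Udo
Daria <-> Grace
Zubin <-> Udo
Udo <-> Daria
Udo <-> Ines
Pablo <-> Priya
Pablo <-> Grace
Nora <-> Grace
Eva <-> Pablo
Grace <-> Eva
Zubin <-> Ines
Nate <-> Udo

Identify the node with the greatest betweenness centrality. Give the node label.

Pablo

Unnormalized betweenness of each node: Daria:11, Eva:9/20, Grace:37/30, Hiro:9/20, Ines:0, Nate:0, Nora:43/15, Pablo:273/20, Priya:203/20, Udo:155/12, Zubin:77/60.
Pablo has the largest value, 273/20, making it the main broker — the node through which the most shortest paths run.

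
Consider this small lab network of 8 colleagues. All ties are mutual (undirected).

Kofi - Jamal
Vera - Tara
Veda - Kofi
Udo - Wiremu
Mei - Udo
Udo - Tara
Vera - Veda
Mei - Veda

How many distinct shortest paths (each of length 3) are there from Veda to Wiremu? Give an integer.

1

The shortest distance is 3, and the only length-3 path is Veda–Mei–Udo–Wiremu. So there is exactly 1 shortest path.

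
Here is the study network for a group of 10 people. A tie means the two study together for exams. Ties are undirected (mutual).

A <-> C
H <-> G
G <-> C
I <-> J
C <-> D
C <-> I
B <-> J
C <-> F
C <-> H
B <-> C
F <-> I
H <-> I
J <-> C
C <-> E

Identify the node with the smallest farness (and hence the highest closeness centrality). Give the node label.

C

Farness (sum of distances to all others) for each node — A:17, B:16, C:9, D:17, E:17, F:16, G:16, H:15, I:14, J:15.
The smallest farness is 9, for C, so C has the highest closeness.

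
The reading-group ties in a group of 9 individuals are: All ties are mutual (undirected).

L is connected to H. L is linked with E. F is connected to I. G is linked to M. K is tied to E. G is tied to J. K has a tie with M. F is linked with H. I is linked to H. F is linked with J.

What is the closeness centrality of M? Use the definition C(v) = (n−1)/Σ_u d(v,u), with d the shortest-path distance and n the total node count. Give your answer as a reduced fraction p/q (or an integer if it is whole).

Distances from M: E:2, F:3, G:1, H:4, I:4, J:2, K:1, L:3. Sum = 20.
n = 9, so closeness = 8/20 = 2/5.

2/5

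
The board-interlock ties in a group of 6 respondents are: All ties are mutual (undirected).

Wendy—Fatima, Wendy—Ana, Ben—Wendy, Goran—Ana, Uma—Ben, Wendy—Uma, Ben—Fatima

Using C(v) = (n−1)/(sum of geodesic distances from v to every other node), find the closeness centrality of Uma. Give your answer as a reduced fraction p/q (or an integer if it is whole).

5/9

Distances from Uma: Ana:2, Ben:1, Fatima:2, Goran:3, Wendy:1. Sum = 9.
n = 6, so closeness = 5/9.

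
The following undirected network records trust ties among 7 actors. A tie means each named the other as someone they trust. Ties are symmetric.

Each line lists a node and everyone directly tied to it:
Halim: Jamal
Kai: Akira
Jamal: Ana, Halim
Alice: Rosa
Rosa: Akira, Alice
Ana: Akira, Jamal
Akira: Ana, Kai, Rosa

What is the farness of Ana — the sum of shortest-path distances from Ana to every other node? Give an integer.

11

Distances from Ana: Akira:1, Alice:3, Halim:2, Jamal:1, Kai:2, Rosa:2.
Sum = 1 + 3 + 2 + 1 + 2 + 2 = 11.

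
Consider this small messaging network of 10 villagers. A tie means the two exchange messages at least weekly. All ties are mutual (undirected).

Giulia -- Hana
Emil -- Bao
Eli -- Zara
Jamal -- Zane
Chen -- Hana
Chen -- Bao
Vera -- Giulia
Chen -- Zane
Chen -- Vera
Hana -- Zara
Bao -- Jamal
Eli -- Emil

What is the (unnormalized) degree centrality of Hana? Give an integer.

Hana is directly tied to Chen, Giulia, and Zara. That is 3 neighbors, so the degree of Hana is 3.

3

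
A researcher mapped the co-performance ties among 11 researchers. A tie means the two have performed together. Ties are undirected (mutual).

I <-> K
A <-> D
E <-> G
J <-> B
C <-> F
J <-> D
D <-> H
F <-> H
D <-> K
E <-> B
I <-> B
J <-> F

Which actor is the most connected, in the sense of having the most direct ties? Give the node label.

Degrees — A:1, B:3, C:1, D:4, E:2, F:3, G:1, H:2, I:2, J:3, K:2.
The maximum is 4, attained only by D.

D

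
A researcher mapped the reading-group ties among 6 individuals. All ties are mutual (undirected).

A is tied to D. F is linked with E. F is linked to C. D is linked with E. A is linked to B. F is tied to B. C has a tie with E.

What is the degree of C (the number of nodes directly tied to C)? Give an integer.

2

C is directly tied to E and F. That is 2 neighbors, so the degree of C is 2.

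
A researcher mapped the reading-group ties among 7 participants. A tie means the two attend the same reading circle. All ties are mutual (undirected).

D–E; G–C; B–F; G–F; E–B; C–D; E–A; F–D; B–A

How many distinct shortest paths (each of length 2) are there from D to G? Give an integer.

2

The shortest distance is 2. The length-2 paths are: D–C–G; D–F–G.
That gives 2 distinct shortest paths.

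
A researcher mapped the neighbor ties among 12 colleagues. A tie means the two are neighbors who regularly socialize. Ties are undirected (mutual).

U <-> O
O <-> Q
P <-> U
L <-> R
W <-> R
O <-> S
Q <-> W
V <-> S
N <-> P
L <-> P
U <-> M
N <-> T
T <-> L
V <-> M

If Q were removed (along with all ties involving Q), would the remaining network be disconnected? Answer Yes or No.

No

Even without Q, every remaining node can still reach every other (the residual graph is connected), so Q is not a cut vertex.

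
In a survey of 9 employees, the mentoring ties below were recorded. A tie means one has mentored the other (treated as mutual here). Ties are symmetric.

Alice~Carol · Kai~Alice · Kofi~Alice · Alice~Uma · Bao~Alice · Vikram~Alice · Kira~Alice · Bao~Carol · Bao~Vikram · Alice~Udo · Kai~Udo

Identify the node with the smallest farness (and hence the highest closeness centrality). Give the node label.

Farness (sum of distances to all others) for each node — Alice:8, Bao:13, Carol:14, Kai:14, Kira:15, Kofi:15, Udo:14, Uma:15, Vikram:14.
The smallest farness is 8, for Alice, so Alice has the highest closeness.

Alice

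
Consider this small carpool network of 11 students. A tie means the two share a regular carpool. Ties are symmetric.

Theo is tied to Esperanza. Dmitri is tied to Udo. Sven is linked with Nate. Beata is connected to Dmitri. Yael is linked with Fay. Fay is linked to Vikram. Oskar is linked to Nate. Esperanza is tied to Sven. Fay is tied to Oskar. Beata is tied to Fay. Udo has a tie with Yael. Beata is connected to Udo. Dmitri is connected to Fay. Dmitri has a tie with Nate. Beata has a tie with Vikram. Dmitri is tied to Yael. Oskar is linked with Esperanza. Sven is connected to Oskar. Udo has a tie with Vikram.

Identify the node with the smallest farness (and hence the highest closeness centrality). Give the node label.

Fay

Farness (sum of distances to all others) for each node — Beata:20, Dmitri:18, Esperanza:23, Fay:16, Nate:19, Oskar:17, Sven:21, Theo:32, Udo:23, Vikram:22, Yael:21.
The smallest farness is 16, for Fay, so Fay has the highest closeness.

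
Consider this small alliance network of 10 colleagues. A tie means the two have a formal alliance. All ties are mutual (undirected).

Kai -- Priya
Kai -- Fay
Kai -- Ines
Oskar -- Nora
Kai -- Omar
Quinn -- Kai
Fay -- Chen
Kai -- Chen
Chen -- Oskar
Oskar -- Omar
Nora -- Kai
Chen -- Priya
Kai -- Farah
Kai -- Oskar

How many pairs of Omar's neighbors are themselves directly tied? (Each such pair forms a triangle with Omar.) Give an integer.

Omar's neighbors: Kai and Oskar.
Neighbor pairs that are themselves tied: Omar–Kai–Oskar. Each forms one triangle with Omar, for 1 in total.

1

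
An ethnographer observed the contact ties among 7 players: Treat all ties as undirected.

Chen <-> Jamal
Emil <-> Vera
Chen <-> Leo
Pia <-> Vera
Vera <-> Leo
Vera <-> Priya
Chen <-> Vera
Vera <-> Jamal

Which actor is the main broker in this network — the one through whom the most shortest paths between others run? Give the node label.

Vera

Unnormalized betweenness of each node: Chen:1/2, Emil:0, Jamal:0, Leo:0, Pia:0, Priya:0, Vera:25/2.
Vera has the largest value, 25/2, making it the main broker — the node through which the most shortest paths run.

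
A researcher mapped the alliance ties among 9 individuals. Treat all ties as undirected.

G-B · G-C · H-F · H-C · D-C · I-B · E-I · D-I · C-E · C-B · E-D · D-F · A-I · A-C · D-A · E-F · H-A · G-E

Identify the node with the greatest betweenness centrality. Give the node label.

C

Unnormalized betweenness of each node: A:19/12, B:3/4, C:13/2, D:9/4, E:43/12, F:5/6, G:1/2, H:1, I:2.
C has the largest value, 13/2, making it the main broker — the node through which the most shortest paths run.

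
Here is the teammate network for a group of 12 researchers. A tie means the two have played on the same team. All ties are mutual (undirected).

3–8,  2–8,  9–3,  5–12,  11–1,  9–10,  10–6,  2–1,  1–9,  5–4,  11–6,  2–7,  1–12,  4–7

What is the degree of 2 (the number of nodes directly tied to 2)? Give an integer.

2 is directly tied to 1, 7, and 8. That is 3 neighbors, so the degree of 2 is 3.

3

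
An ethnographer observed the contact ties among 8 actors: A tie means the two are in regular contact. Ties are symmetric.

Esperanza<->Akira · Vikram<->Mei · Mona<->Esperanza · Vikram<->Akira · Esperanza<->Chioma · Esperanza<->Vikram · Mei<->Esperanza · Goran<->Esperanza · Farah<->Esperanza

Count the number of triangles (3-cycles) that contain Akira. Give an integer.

Akira's neighbors: Esperanza and Vikram.
Neighbor pairs that are themselves tied: Akira–Esperanza–Vikram. Each forms one triangle with Akira, for 1 in total.

1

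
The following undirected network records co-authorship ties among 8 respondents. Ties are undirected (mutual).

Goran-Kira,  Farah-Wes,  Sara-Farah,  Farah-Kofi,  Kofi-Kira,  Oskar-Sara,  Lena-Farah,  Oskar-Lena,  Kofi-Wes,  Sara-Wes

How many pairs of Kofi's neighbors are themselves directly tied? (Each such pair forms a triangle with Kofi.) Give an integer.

1

Kofi's neighbors: Farah, Kira, and Wes.
Neighbor pairs that are themselves tied: Kofi–Farah–Wes. Each forms one triangle with Kofi, for 1 in total.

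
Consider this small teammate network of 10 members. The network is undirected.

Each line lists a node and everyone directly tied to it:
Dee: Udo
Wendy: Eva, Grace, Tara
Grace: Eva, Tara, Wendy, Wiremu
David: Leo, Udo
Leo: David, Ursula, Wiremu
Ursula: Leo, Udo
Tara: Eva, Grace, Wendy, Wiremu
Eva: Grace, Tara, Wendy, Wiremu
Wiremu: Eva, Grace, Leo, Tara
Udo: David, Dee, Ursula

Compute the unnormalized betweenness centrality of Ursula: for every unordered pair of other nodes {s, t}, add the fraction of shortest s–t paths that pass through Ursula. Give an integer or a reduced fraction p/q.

Pairs whose geodesics pass through Ursula — Eva–Dee: 1/2; Eva–Udo: 1/2; Tara–Dee: 1/2; Tara–Udo: 1/2; Wiremu–Dee: 1/2; Wiremu–Udo: 1/2; Grace–Dee: 1/2; Grace–Udo: 1/2; Wendy–Dee: 3/6; Wendy–Udo: 3/6; Leo–Dee: 1/2; Leo–Udo: 1/2.
All other pairs contribute 0.
Summing the contributions gives betweenness(Ursula) = 6.

6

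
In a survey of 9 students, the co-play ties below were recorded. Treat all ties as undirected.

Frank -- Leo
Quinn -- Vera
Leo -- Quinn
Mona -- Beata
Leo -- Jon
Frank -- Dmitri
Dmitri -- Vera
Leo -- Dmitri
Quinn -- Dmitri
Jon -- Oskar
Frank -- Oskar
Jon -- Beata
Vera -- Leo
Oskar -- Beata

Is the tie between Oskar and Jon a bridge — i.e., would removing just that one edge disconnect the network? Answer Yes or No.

Even without that edge, Oskar still reaches Jon via Oskar – Beata – Jon, so the network stays connected. Not a bridge.

No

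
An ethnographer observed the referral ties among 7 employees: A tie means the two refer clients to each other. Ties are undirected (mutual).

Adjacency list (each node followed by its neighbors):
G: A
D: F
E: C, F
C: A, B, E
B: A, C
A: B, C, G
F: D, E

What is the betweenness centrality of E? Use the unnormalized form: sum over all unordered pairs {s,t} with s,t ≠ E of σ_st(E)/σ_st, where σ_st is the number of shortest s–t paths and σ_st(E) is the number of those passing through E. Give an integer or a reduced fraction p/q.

8

Pairs whose geodesics pass through E — F–C: 1; F–B: 1; F–A: 1; F–G: 1; D–C: 1; D–B: 1; D–A: 1; D–G: 1.
All other pairs contribute 0.
Summing the contributions gives betweenness(E) = 8.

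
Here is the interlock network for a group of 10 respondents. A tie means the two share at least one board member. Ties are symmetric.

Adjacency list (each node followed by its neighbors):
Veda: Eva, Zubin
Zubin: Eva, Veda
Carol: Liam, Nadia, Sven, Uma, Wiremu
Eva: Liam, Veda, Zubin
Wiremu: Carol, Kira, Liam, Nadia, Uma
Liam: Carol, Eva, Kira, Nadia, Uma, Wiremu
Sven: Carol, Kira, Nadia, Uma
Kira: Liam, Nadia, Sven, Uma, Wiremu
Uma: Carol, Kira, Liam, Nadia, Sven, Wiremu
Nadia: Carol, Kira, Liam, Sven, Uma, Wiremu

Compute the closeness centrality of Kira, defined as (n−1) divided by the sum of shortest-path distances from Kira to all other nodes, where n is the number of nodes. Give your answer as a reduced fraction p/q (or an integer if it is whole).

Distances from Kira: Carol:2, Eva:2, Liam:1, Nadia:1, Sven:1, Uma:1, Veda:3, Wiremu:1, Zubin:3. Sum = 15.
n = 10, so closeness = 9/15 = 3/5.

3/5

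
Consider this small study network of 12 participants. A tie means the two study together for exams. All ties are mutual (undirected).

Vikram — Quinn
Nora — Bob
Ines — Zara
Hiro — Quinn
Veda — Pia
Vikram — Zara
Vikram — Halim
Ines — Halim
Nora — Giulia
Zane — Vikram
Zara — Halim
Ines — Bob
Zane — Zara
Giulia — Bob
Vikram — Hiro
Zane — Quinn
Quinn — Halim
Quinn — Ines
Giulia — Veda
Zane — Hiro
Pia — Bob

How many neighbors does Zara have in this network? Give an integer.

4

Zara is directly tied to Halim, Ines, Vikram, and Zane. That is 4 neighbors, so the degree of Zara is 4.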